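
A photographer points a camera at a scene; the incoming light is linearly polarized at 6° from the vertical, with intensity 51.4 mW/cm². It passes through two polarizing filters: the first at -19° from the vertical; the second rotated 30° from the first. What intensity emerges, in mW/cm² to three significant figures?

I ≈ 31.7 mW/cm²

I₁ = 51.4 mW/cm² · cos²(25°) = 42.22 mW/cm².
I₂ = I₁ · cos²(30°) = 42.22 · 0.75 = 31.66 mW/cm².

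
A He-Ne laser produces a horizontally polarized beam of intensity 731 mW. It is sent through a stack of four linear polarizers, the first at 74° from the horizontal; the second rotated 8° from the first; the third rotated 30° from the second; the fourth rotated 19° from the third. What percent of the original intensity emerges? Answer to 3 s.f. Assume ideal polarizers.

I₁ = 731 mW · cos²(74°) = 55.54 mW.
I₂ = I₁ · cos²(8°) = 55.54 · 0.9806 = 54.46 mW.
I₃ = I₂ · cos²(30°) = 54.46 · 0.75 = 40.85 mW.
I₄ = I₃ · cos²(19°) = 40.85 · 0.894 = 36.52 mW.
That is 4.996% of the incident intensity.

≈ 5.00%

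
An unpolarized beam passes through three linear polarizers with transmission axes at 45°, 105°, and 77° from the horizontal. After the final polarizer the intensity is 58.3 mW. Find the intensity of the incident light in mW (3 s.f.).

Unpolarized light through the first polarizer → I₁ = ½ I₀, now polarized at 45°.
I₂ = I₁ cos²(105° − 45°) = 0.5 I₀ · cos²(60°) = 0.125 I₀.
I₃ = I₂ cos²(77° − 105°) = 0.125 I₀ · cos²(28°) = 0.09745 I₀.
So 58.3 mW = 0.09745 I₀, giving I₀ = 58.3/0.09745 = 598.3 mW.

I₀ ≈ 598 mW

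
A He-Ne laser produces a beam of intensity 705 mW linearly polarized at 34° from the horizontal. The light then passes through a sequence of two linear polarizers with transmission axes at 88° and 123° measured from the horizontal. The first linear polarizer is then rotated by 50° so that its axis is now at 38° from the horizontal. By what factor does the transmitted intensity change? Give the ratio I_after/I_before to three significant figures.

I_new/I_old ≈ 0.0326

Before rotation:
By Malus's law, I₁ = I₀ cos²(88° − 34°) = I₀ cos²(54°) = 0.3455 I₀.
I₂ = I₁ cos²(123° − 88°) = 0.3455 I₀ · cos²(35°) = 0.2318 I₀.
After rotation:
I₁ = I₀ cos²(38° − 34°) = I₀ cos²(4°) = 0.9951 I₀.
I₂ = I₁ cos²(123° − 38°) = 0.9951 I₀ · cos²(85°) = 0.007559 I₀.
Ratio = 0.007559 / 0.2318 = 0.03261.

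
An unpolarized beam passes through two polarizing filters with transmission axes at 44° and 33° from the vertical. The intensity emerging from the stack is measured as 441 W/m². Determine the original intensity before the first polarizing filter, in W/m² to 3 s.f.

I₀ ≈ 915 W/m²

Unpolarized light through the first polarizer → I₁ = ½ I₀, now polarized at 44°.
I₂ = I₁ cos²(33° − 44°) = 0.5 I₀ · cos²(11°) = 0.4818 I₀.
So 441 W/m² = 0.4818 I₀, giving I₀ = 441/0.4818 = 915.3 W/m².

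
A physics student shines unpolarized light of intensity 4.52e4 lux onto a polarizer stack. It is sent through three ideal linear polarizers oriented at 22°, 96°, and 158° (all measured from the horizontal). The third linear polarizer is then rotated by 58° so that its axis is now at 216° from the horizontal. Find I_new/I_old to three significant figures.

Before rotation:
Unpolarized light through the first polarizer → I₁ = ½ I₀, now polarized at 22°.
I₂ = I₁ cos²(96° − 22°) = 0.5 I₀ · cos²(74°) = 0.03799 I₀.
I₃ = I₂ cos²(158° − 96°) = 0.03799 I₀ · cos²(62°) = 0.008373 I₀.
After rotation:
Unpolarized light through the first polarizer → I₁ = ½ I₀, now polarized at 22°.
I₂ = I₁ cos²(96° − 22°) = 0.5 I₀ · cos²(74°) = 0.03799 I₀.
Angle between axes 2 and 3: 60°. I₃ = 0.03799 I₀ · cos²(60°) = 0.009497 I₀.
Ratio = 0.009497 / 0.008373 = 1.134.

I_new/I_old ≈ 1.13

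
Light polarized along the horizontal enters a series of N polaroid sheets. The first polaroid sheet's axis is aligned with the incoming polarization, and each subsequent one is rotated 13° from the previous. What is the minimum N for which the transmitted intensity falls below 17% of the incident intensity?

N = 36

First polarizer is aligned with the polarization: full transmission.
Each further stage multiplies by cos²(13°) = 0.9494.
After N polarizers: T = 0.9494^(N−1). Require T < 0.17 ⇒ N−1 > ln(0.17)/ln(0.9494) = 34.12, so N−1 ≥ 35 and N = 36.
Check: N=36 gives T = 0.1624 < 0.17; N=35 gives T = 0.1711.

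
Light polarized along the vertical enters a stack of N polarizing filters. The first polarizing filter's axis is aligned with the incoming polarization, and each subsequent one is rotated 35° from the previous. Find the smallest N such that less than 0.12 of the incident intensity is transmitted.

N = 7

First polarizer is aligned with the polarization: full transmission.
Each further stage multiplies by cos²(35°) = 0.671.
After N polarizers: T = 0.671^(N−1). Require T < 0.12 ⇒ N−1 > ln(0.12)/ln(0.671) = 5.31, so N−1 ≥ 6 and N = 7.
Check: N=7 gives T = 0.09128 < 0.12; N=6 gives T = 0.136.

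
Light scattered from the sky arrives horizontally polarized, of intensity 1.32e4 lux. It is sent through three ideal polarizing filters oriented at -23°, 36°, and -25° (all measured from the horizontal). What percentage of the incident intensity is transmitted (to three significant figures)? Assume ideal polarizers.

≈ 5.28%

I₁ = 1.32e4 lux · cos²(23°) = 1.118e+04 lux.
I₂ = I₁ · cos²(59°) = 1.118e+04 · 0.2653 = 2967 lux.
I₃ = I₂ · cos²(61°) = 2967 · 0.235 = 697.3 lux.
That is 5.283% of the incident intensity.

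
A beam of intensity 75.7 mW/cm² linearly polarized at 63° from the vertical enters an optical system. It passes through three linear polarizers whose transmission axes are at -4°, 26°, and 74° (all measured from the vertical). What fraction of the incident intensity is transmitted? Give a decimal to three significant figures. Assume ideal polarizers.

I/I₀ ≈ 0.0513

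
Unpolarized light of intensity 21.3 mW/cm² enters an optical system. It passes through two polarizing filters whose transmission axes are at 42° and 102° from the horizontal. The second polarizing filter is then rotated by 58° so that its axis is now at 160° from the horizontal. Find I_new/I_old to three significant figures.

I_new/I_old ≈ 0.882

Before rotation:
Unpolarized light through the first polarizer → I₁ = ½ I₀, now polarized at 42°.
I₂ = I₁ cos²(102° − 42°) = 0.5 I₀ · cos²(60°) = 0.125 I₀.
After rotation:
Unpolarized light through the first polarizer → I₁ = ½ I₀, now polarized at 42°.
Angle between axes 1 and 2: 62°. I₂ = 0.5 I₀ · cos²(62°) = 0.1102 I₀.
Ratio = 0.1102 / 0.125 = 0.8816.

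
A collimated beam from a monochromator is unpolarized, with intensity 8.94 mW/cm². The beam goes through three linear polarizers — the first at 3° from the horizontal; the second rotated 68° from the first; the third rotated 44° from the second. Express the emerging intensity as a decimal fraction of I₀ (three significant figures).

I/I₀ ≈ 0.0363

Unpolarized light through the first polarizer → I₁ = 8.94 mW/cm²/2 = 4.47 mW/cm², polarized at 3°.
I₂ = I₁ · cos²(68°) = 4.47 · 0.1403 = 0.6273 mW/cm².
I₃ = I₂ · cos²(44°) = 0.6273 · 0.5174 = 0.3246 mW/cm².
Transmitted fraction = 0.03631.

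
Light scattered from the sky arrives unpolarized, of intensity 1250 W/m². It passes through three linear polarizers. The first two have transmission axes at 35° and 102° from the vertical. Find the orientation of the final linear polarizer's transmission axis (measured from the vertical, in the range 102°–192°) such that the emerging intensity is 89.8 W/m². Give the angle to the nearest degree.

Unpolarized light through the first polarizer → I₁ = ½ I₀, now polarized at 35°.
I₂ = I₁ cos²(102° − 35°) = 0.5 I₀ · cos²(67°) = 0.07634 I₀.
Target fraction: 89.8 / 1250 W/m² = 0.07184 of I₀.
Need I₃/I₀ = 0.07184, so cos²(θ − 102°) = 0.07184 / 0.07634 = 0.9411.
θ − 102° = arccos(√0.9411) = 14.0°, giving θ ≈ 102 + 14.0 = 116.0°.

θ ≈ 116°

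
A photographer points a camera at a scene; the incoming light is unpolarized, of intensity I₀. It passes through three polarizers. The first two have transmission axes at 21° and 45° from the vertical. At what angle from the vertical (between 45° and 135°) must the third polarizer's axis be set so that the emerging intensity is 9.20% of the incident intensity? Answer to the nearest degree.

θ ≈ 107°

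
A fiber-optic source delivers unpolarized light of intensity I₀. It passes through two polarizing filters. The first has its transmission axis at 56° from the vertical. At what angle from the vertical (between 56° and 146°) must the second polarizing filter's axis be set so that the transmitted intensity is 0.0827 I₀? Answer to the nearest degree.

θ ≈ 122°

Unpolarized light through the first polarizer → I₁ = ½ I₀, now polarized at 56°.
Need I₂/I₀ = 0.0827, so cos²(θ − 56°) = 0.0827 / 0.5 = 0.1654.
θ − 56° = arccos(√0.1654) = 66.0°, giving θ ≈ 56 + 66.0 = 122.0°.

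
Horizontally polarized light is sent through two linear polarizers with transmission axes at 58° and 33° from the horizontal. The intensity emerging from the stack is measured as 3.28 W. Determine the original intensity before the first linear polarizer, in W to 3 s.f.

I₀ ≈ 14.2 W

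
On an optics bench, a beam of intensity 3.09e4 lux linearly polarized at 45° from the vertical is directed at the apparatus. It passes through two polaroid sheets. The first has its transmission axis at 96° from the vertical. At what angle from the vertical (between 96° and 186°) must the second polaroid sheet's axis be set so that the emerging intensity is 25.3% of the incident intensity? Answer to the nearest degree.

θ ≈ 133°

By Malus's law, I₁ = I₀ cos²(96° − 45°) = I₀ cos²(51°) = 0.396 I₀.
Need I₂/I₀ = 0.253, so cos²(θ − 96°) = 0.253 / 0.396 = 0.6388.
θ − 96° = arccos(√0.6388) = 36.9°, giving θ ≈ 96 + 36.9 = 132.9°.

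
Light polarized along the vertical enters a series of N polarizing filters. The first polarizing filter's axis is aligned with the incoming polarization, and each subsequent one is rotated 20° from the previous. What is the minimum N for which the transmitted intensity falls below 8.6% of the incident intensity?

N = 21

First polarizer is aligned with the polarization: full transmission.
Each further stage multiplies by cos²(20°) = 0.883.
After N polarizers: T = 0.883^(N−1). Require T < 0.086 ⇒ N−1 > ln(0.086)/ln(0.883) = 19.72, so N−1 ≥ 20 and N = 21.
Check: N=21 gives T = 0.08307 < 0.086; N=20 gives T = 0.09407.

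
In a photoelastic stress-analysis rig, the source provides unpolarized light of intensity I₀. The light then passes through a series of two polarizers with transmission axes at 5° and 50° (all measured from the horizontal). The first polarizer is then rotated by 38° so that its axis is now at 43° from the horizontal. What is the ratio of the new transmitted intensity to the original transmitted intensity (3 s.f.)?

I_new/I_old ≈ 1.97

Before rotation:
Unpolarized light through the first polarizer → I₁ = ½ I₀, now polarized at 5°.
I₂ = I₁ cos²(50° − 5°) = 0.5 I₀ · cos²(45°) = 0.25 I₀.
After rotation:
Unpolarized light through the first polarizer → I₁ = ½ I₀, now polarized at 43°.
I₂ = I₁ cos²(50° − 43°) = 0.5 I₀ · cos²(7°) = 0.4926 I₀.
Ratio = 0.4926 / 0.25 = 1.97.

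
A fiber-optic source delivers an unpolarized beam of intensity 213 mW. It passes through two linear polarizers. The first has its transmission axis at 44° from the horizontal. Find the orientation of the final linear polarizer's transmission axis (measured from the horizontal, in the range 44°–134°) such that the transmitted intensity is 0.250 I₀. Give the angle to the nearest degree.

Unpolarized light through the first polarizer → I₁ = ½ I₀, now polarized at 44°.
Need I₂/I₀ = 0.25, so cos²(θ − 44°) = 0.25 / 0.5 = 0.5.
θ − 44° = arccos(√0.5) = 45.0°, giving θ ≈ 44 + 45.0 = 89.0°.

θ ≈ 89°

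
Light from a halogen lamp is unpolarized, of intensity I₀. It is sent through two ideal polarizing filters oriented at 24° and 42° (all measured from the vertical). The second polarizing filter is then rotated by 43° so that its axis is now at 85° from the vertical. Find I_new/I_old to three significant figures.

I_new/I_old ≈ 0.260

Before rotation:
Unpolarized light through the first polarizer → I₁ = ½ I₀, now polarized at 24°.
I₂ = I₁ cos²(42° − 24°) = 0.5 I₀ · cos²(18°) = 0.4523 I₀.
After rotation:
Unpolarized light through the first polarizer → I₁ = ½ I₀, now polarized at 24°.
I₂ = I₁ cos²(85° − 24°) = 0.5 I₀ · cos²(61°) = 0.1175 I₀.
Ratio = 0.1175 / 0.4523 = 0.2599.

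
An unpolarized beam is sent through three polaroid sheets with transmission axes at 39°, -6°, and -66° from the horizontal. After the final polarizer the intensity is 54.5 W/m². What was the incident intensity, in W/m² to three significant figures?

Unpolarized light through the first polarizer → I₁ = ½ I₀, now polarized at 39°.
I₂ = I₁ cos²(-6° − 39°) = 0.5 I₀ · cos²(45°) = 0.25 I₀.
I₃ = I₂ cos²(-66° + 6°) = 0.25 I₀ · cos²(60°) = 0.0625 I₀.
So 54.5 W/m² = 0.0625 I₀, giving I₀ = 54.5/0.0625 = 872 W/m².

I₀ ≈ 872 W/m²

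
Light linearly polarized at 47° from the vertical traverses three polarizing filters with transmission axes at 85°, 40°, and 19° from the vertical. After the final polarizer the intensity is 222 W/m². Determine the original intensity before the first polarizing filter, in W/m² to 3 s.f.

I₁ = I₀ cos²(85° − 47°) = I₀ cos²(38°) = 0.621 I₀.
I₂ = I₁ cos²(40° − 85°) = 0.621 I₀ · cos²(45°) = 0.3105 I₀.
I₃ = I₂ cos²(19° − 40°) = 0.3105 I₀ · cos²(21°) = 0.2706 I₀.
So 222 W/m² = 0.2706 I₀, giving I₀ = 222/0.2706 = 820.4 W/m².

I₀ ≈ 820 W/m²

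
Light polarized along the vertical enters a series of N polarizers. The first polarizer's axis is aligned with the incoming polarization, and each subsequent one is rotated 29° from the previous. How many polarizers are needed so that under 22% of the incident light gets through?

First polarizer is aligned with the polarization: full transmission.
Each further stage multiplies by cos²(29°) = 0.765.
After N polarizers: T = 0.765^(N−1). Require T < 0.22 ⇒ N−1 > ln(0.22)/ln(0.765) = 5.65, so N−1 ≥ 6 and N = 7.
Check: N=7 gives T = 0.2004 < 0.22; N=6 gives T = 0.2619.

N = 7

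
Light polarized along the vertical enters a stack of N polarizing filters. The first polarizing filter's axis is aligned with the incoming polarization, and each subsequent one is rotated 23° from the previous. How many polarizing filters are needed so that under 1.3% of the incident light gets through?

N = 28

First polarizer is aligned with the polarization: full transmission.
Each further stage multiplies by cos²(23°) = 0.8473.
After N polarizers: T = 0.8473^(N−1). Require T < 0.013 ⇒ N−1 > ln(0.013)/ln(0.8473) = 26.21, so N−1 ≥ 27 and N = 28.
Check: N=28 gives T = 0.01141 < 0.013; N=27 gives T = 0.01347.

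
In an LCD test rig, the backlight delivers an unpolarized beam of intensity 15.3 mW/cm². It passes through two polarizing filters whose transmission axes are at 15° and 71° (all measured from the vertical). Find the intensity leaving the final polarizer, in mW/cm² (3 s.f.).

I ≈ 2.39 mW/cm²

Unpolarized light through the first polarizer → I₁ = 15.3 mW/cm²/2 = 7.65 mW/cm², polarized at 15°.
I₂ = I₁ · cos²(56°) = 7.65 · 0.3127 = 2.392 mW/cm².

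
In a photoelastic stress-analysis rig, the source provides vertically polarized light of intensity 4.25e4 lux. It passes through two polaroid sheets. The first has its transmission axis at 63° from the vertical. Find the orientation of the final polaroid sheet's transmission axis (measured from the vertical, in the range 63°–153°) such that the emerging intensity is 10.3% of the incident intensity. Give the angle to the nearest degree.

I₁ = I₀ cos²(63° − 0°) = I₀ cos²(63°) = 0.2061 I₀.
Need I₂/I₀ = 0.103, so cos²(θ − 63°) = 0.103 / 0.2061 = 0.4997.
θ − 63° = arccos(√0.4997) = 45.0°, giving θ ≈ 63 + 45.0 = 108.0°.

θ ≈ 108°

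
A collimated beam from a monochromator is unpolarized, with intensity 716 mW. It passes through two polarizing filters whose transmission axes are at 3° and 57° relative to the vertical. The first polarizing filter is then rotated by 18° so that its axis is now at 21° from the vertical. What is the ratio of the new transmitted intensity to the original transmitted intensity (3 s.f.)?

I_new/I_old ≈ 1.89

Before rotation:
Unpolarized light through the first polarizer → I₁ = ½ I₀, now polarized at 3°.
I₂ = I₁ cos²(57° − 3°) = 0.5 I₀ · cos²(54°) = 0.1727 I₀.
After rotation:
Unpolarized light through the first polarizer → I₁ = ½ I₀, now polarized at 21°.
I₂ = I₁ cos²(57° − 21°) = 0.5 I₀ · cos²(36°) = 0.3273 I₀.
Ratio = 0.3273 / 0.1727 = 1.894.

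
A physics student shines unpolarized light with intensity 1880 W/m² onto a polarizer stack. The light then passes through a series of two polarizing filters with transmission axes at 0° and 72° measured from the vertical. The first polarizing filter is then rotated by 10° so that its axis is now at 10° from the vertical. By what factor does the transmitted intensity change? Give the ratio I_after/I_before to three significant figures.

Before rotation:
Unpolarized light through the first polarizer → I₁ = ½ I₀, now polarized at 0°.
I₂ = I₁ cos²(72° − 0°) = 0.5 I₀ · cos²(72°) = 0.04775 I₀.
After rotation:
Unpolarized light through the first polarizer → I₁ = ½ I₀, now polarized at 10°.
I₂ = I₁ cos²(72° − 10°) = 0.5 I₀ · cos²(62°) = 0.1102 I₀.
Ratio = 0.1102 / 0.04775 = 2.308.

I_new/I_old ≈ 2.31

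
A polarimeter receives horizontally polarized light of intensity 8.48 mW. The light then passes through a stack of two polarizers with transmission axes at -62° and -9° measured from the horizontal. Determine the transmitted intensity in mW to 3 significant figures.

By Malus's law, I₁ = 8.48 mW · cos²(62°) = 1.869 mW.
I₂ = I₁ · cos²(53°) = 1.869 · 0.3622 = 0.6769 mW.

I ≈ 0.677 mW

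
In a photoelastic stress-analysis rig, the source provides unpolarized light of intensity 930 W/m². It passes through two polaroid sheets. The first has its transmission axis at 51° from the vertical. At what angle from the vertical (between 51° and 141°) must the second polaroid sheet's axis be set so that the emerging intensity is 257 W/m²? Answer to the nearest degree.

θ ≈ 93°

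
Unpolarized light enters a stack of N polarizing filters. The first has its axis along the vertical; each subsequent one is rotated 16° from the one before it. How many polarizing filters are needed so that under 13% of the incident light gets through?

N = 19

First polarizer halves the unpolarized light: factor 1/2.
Each further stage multiplies by cos²(16°) = 0.924.
After N polarizers: T = 0.5·0.924^(N−1). Require T < 0.13 ⇒ N−1 > ln(0.13/0.5)/ln(0.924) = 17.05, so N−1 ≥ 18 and N = 19.
Check: N=19 gives T = 0.1206 < 0.13; N=18 gives T = 0.1305.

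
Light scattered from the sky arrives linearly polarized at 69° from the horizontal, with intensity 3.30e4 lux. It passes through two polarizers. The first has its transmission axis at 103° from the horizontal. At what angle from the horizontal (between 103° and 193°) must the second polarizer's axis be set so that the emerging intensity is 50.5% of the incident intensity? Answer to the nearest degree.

θ ≈ 134°

By Malus's law, I₁ = I₀ cos²(103° − 69°) = I₀ cos²(34°) = 0.6873 I₀.
Need I₂/I₀ = 0.505, so cos²(θ − 103°) = 0.505 / 0.6873 = 0.7348.
θ − 103° = arccos(√0.7348) = 31.0°, giving θ ≈ 103 + 31.0 = 134.0°.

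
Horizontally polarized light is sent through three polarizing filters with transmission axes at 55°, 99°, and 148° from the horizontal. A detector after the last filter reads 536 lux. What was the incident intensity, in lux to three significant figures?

I₀ ≈ 7320 lux

I₁ = I₀ cos²(55° − 0°) = I₀ cos²(55°) = 0.329 I₀.
I₂ = I₁ cos²(99° − 55°) = 0.329 I₀ · cos²(44°) = 0.1702 I₀.
I₃ = I₂ cos²(148° − 99°) = 0.1702 I₀ · cos²(49°) = 0.07327 I₀.
So 536 lux = 0.07327 I₀, giving I₀ = 536/0.07327 = 7315 lux.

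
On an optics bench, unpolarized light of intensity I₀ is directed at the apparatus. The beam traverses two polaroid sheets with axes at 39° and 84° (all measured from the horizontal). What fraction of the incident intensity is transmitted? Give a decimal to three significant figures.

≈ 0.250 I₀

Unpolarized light through the first polarizer → I₁ = ½ I₀, now polarized at 39°.
I₂ = I₁ cos²(84° − 39°) = 0.5 I₀ · cos²(45°) = 0.25 I₀.
Transmitted fraction = 0.25.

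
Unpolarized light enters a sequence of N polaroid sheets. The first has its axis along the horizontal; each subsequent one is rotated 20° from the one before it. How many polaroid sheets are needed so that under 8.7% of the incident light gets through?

N = 16

First polarizer halves the unpolarized light: factor 1/2.
Each further stage multiplies by cos²(20°) = 0.883.
After N polarizers: T = 0.5·0.883^(N−1). Require T < 0.087 ⇒ N−1 > ln(0.087/0.5)/ln(0.883) = 14.06, so N−1 ≥ 15 and N = 16.
Check: N=16 gives T = 0.07736 < 0.087; N=15 gives T = 0.08761.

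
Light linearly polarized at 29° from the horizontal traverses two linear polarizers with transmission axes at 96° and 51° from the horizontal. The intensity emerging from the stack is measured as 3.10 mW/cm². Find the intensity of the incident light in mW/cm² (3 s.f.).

I₁ = I₀ cos²(96° − 29°) = I₀ cos²(67°) = 0.1527 I₀.
I₂ = I₁ cos²(51° − 96°) = 0.1527 I₀ · cos²(45°) = 0.07634 I₀.
So 3.10 mW/cm² = 0.07634 I₀, giving I₀ = 3.10/0.07634 = 40.61 mW/cm².

I₀ ≈ 40.6 mW/cm²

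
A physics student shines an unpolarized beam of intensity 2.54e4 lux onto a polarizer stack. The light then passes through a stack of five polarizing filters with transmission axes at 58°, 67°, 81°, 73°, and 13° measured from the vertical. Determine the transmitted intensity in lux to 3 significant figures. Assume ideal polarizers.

I ≈ 2860 lux

Unpolarized light through the first polarizer → I₁ = 2.54e4 lux/2 = 1.27e+04 lux, polarized at 58°.
I₂ = I₁ · cos²(9°) = 1.27e+04 · 0.9755 = 1.239e+04 lux.
I₃ = I₂ · cos²(14°) = 1.239e+04 · 0.9415 = 1.166e+04 lux.
I₄ = I₃ · cos²(8°) = 1.166e+04 · 0.9806 = 1.144e+04 lux.
I₅ = I₄ · cos²(60°) = 1.144e+04 · 0.25 = 2860 lux.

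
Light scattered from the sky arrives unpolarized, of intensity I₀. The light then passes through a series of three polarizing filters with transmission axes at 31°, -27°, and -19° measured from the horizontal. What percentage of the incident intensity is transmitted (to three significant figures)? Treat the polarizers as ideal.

≈ 13.8%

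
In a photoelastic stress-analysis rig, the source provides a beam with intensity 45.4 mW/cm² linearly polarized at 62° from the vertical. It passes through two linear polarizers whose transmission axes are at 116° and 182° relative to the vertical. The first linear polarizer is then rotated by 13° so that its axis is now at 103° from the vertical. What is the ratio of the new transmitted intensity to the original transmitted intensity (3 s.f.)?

I_new/I_old ≈ 0.363

Before rotation:
I₁ = I₀ cos²(116° − 62°) = I₀ cos²(54°) = 0.3455 I₀.
I₂ = I₁ cos²(182° − 116°) = 0.3455 I₀ · cos²(66°) = 0.05716 I₀.
After rotation:
I₁ = I₀ cos²(103° − 62°) = I₀ cos²(41°) = 0.5696 I₀.
I₂ = I₁ cos²(182° − 103°) = 0.5696 I₀ · cos²(79°) = 0.02074 I₀.
Ratio = 0.02074 / 0.05716 = 0.3628.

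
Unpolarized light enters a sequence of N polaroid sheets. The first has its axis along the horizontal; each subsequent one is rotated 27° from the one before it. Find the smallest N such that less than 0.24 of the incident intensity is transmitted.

N = 5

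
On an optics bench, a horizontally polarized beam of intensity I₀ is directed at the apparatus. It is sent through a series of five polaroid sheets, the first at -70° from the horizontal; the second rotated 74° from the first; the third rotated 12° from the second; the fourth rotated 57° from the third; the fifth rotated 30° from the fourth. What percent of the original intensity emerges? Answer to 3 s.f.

I₁ = I₀ cos²(-70° − 0°) = I₀ cos²(70°) = 0.117 I₀.
I₂ = I₁ cos²(74°) = 0.117 · 0.07598 I₀ = 0.008887 I₀.
I₃ = I₂ cos²(12°) = 0.008887 · 0.9568 I₀ = 0.008503 I₀.
I₄ = I₃ cos²(57°) = 0.008503 · 0.2966 I₀ = 0.002522 I₀.
I₅ = I₄ cos²(30°) = 0.002522 · 0.75 I₀ = 0.001892 I₀.
That is 0.1892% of the incident intensity.

≈ 0.189%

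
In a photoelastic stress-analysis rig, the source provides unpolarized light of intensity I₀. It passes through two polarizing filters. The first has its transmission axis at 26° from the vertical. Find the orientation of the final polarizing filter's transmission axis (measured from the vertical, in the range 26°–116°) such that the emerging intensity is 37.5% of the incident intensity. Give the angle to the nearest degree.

θ ≈ 56°

Unpolarized light through the first polarizer → I₁ = ½ I₀, now polarized at 26°.
Need I₂/I₀ = 0.375, so cos²(θ − 26°) = 0.375 / 0.5 = 0.75.
θ − 26° = arccos(√0.75) = 30.0°, giving θ ≈ 26 + 30.0 = 56.0°.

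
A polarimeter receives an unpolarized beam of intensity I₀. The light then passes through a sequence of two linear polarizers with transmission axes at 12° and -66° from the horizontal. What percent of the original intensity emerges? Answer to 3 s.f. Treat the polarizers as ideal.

Unpolarized light through the first polarizer → I₁ = ½ I₀, now polarized at 12°.
I₂ = I₁ cos²(-66° − 12°) = 0.5 I₀ · cos²(78°) = 0.02161 I₀.
That is 2.161% of the incident intensity.

≈ 2.16%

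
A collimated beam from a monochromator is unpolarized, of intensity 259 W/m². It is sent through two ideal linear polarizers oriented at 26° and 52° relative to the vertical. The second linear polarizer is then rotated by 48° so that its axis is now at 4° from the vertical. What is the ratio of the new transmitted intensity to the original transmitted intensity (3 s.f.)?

Before rotation:
Unpolarized light through the first polarizer → I₁ = ½ I₀, now polarized at 26°.
I₂ = I₁ cos²(52° − 26°) = 0.5 I₀ · cos²(26°) = 0.4039 I₀.
After rotation:
Unpolarized light through the first polarizer → I₁ = ½ I₀, now polarized at 26°.
I₂ = I₁ cos²(4° − 26°) = 0.5 I₀ · cos²(22°) = 0.4298 I₀.
Ratio = 0.4298 / 0.4039 = 1.064.

I_new/I_old ≈ 1.06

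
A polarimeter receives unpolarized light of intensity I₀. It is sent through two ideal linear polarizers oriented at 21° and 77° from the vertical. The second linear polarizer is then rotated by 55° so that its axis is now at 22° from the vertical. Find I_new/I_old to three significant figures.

I_new/I_old ≈ 3.20

Before rotation:
Unpolarized light through the first polarizer → I₁ = ½ I₀, now polarized at 21°.
I₂ = I₁ cos²(77° − 21°) = 0.5 I₀ · cos²(56°) = 0.1563 I₀.
After rotation:
Unpolarized light through the first polarizer → I₁ = ½ I₀, now polarized at 21°.
I₂ = I₁ cos²(22° − 21°) = 0.5 I₀ · cos²(1°) = 0.4998 I₀.
Ratio = 0.4998 / 0.1563 = 3.197.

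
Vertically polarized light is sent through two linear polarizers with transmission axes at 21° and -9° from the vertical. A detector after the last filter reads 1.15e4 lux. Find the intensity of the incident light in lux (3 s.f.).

I₁ = I₀ cos²(21° − 0°) = I₀ cos²(21°) = 0.8716 I₀.
I₂ = I₁ cos²(-9° − 21°) = 0.8716 I₀ · cos²(30°) = 0.6537 I₀.
So 1.15e4 lux = 0.6537 I₀, giving I₀ = 1.15e4/0.6537 = 1.759e+04 lux.

I₀ ≈ 1.76e4 lux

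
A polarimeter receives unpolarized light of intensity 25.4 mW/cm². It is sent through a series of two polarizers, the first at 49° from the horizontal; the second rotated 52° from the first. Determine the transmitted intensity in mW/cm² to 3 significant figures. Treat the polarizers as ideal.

Unpolarized light through the first polarizer → I₁ = 25.4 mW/cm²/2 = 12.7 mW/cm², polarized at 49°.
I₂ = I₁ · cos²(52°) = 12.7 · 0.379 = 4.814 mW/cm².

I ≈ 4.81 mW/cm²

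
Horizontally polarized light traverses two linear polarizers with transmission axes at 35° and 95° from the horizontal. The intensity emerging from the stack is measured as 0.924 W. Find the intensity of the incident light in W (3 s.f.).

I₀ ≈ 5.51 W

I₁ = I₀ cos²(35° − 0°) = I₀ cos²(35°) = 0.671 I₀.
I₂ = I₁ cos²(95° − 35°) = 0.671 I₀ · cos²(60°) = 0.1678 I₀.
So 0.924 W = 0.1678 I₀, giving I₀ = 0.924/0.1678 = 5.508 W.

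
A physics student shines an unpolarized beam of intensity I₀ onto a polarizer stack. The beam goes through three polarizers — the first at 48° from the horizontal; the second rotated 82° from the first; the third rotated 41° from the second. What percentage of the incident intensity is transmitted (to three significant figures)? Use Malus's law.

Unpolarized light through the first polarizer → I₁ = ½ I₀, now polarized at 48°.
I₂ = I₁ cos²(82°) = 0.5 · 0.01937 I₀ = 0.009685 I₀.
I₃ = I₂ cos²(41°) = 0.009685 · 0.5696 I₀ = 0.005516 I₀.
That is 0.5516% of the incident intensity.

≈ 0.552%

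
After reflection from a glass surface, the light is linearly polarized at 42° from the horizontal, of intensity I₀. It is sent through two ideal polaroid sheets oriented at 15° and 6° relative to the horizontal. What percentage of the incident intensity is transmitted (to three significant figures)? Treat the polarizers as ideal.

≈ 77.4%

I₁ = I₀ cos²(15° − 42°) = I₀ cos²(27°) = 0.7939 I₀.
I₂ = I₁ cos²(6° − 15°) = 0.7939 I₀ · cos²(9°) = 0.7745 I₀.
That is 77.45% of the incident intensity.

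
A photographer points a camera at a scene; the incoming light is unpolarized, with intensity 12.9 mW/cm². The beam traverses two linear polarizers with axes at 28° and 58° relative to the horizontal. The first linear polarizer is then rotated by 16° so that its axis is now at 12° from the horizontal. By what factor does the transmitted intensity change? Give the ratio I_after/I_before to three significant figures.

Before rotation:
Unpolarized light through the first polarizer → I₁ = ½ I₀, now polarized at 28°.
I₂ = I₁ cos²(58° − 28°) = 0.5 I₀ · cos²(30°) = 0.375 I₀.
After rotation:
Unpolarized light through the first polarizer → I₁ = ½ I₀, now polarized at 12°.
I₂ = I₁ cos²(58° − 12°) = 0.5 I₀ · cos²(46°) = 0.2413 I₀.
Ratio = 0.2413 / 0.375 = 0.6434.

I_new/I_old ≈ 0.643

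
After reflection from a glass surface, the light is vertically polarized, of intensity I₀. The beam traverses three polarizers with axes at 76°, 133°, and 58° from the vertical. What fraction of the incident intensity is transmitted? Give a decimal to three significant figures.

≈ 0.00116 I₀

By Malus's law, I₁ = I₀ cos²(76° − 0°) = I₀ cos²(76°) = 0.05853 I₀.
I₂ = I₁ cos²(133° − 76°) = 0.05853 I₀ · cos²(57°) = 0.01736 I₀.
I₃ = I₂ cos²(58° − 133°) = 0.01736 I₀ · cos²(75°) = 0.001163 I₀.
Transmitted fraction = 0.001163.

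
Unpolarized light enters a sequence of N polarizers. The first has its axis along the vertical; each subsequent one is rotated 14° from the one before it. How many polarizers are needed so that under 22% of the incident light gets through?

First polarizer halves the unpolarized light: factor 1/2.
Each further stage multiplies by cos²(14°) = 0.9415.
After N polarizers: T = 0.5·0.9415^(N−1). Require T < 0.22 ⇒ N−1 > ln(0.22/0.5)/ln(0.9415) = 13.61, so N−1 ≥ 14 and N = 15.
Check: N=15 gives T = 0.2149 < 0.22; N=14 gives T = 0.2283.

N = 15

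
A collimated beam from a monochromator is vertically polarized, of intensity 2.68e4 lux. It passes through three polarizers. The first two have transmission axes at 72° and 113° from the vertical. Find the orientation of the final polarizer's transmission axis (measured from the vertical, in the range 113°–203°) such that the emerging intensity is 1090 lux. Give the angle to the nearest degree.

I₁ = I₀ cos²(72° − 0°) = I₀ cos²(72°) = 0.09549 I₀.
I₂ = I₁ cos²(113° − 72°) = 0.09549 I₀ · cos²(41°) = 0.05439 I₀.
Target fraction: 1090 / 2.68e4 lux = 0.04067 of I₀.
Need I₃/I₀ = 0.04067, so cos²(θ − 113°) = 0.04067 / 0.05439 = 0.7478.
θ − 113° = arccos(√0.7478) = 30.1°, giving θ ≈ 113 + 30.1 = 143.1°.

θ ≈ 143°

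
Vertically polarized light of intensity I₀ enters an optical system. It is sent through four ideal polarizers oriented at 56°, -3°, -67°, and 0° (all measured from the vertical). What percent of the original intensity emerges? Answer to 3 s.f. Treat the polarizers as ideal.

≈ 0.243%

I₁ = I₀ cos²(56° − 0°) = I₀ cos²(56°) = 0.3127 I₀.
I₂ = I₁ cos²(-3° − 56°) = 0.3127 I₀ · cos²(59°) = 0.08295 I₀.
I₃ = I₂ cos²(-67° + 3°) = 0.08295 I₀ · cos²(64°) = 0.01594 I₀.
I₄ = I₃ cos²(0° + 67°) = 0.01594 I₀ · cos²(67°) = 0.002434 I₀.
That is 0.2434% of the incident intensity.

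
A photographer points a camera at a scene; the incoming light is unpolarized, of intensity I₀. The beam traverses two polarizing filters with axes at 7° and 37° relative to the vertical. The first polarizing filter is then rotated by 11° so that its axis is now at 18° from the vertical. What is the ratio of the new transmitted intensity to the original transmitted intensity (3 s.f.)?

I_new/I_old ≈ 1.19

Before rotation:
Unpolarized light through the first polarizer → I₁ = ½ I₀, now polarized at 7°.
I₂ = I₁ cos²(37° − 7°) = 0.5 I₀ · cos²(30°) = 0.375 I₀.
After rotation:
Unpolarized light through the first polarizer → I₁ = ½ I₀, now polarized at 18°.
I₂ = I₁ cos²(37° − 18°) = 0.5 I₀ · cos²(19°) = 0.447 I₀.
Ratio = 0.447 / 0.375 = 1.192.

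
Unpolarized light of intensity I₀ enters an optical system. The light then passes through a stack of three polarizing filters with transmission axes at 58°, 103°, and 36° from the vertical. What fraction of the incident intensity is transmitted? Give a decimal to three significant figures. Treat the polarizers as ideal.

≈ 0.0382 I₀

Unpolarized light through the first polarizer → I₁ = ½ I₀, now polarized at 58°.
I₂ = I₁ cos²(103° − 58°) = 0.5 I₀ · cos²(45°) = 0.25 I₀.
I₃ = I₂ cos²(36° − 103°) = 0.25 I₀ · cos²(67°) = 0.03817 I₀.
Transmitted fraction = 0.03817.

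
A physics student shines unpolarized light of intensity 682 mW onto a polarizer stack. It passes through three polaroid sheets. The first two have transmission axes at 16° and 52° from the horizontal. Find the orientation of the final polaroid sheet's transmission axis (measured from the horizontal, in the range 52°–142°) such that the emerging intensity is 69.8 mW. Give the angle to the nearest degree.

θ ≈ 108°

Unpolarized light through the first polarizer → I₁ = ½ I₀, now polarized at 16°.
I₂ = I₁ cos²(52° − 16°) = 0.5 I₀ · cos²(36°) = 0.3273 I₀.
Target fraction: 69.8 / 682 mW = 0.1023 of I₀.
Need I₃/I₀ = 0.1023, so cos²(θ − 52°) = 0.1023 / 0.3273 = 0.3127.
θ − 52° = arccos(√0.3127) = 56.0°, giving θ ≈ 52 + 56.0 = 108.0°.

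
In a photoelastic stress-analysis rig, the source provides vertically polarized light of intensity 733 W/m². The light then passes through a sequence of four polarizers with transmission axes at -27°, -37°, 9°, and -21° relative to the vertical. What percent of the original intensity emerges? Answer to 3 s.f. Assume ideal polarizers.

≈ 27.9%

I₁ = 733 W/m² · cos²(27°) = 581.9 W/m².
I₂ = I₁ · cos²(10°) = 581.9 · 0.9698 = 564.4 W/m².
I₃ = I₂ · cos²(46°) = 564.4 · 0.4826 = 272.3 W/m².
I₄ = I₃ · cos²(30°) = 272.3 · 0.75 = 204.3 W/m².
That is 27.87% of the incident intensity.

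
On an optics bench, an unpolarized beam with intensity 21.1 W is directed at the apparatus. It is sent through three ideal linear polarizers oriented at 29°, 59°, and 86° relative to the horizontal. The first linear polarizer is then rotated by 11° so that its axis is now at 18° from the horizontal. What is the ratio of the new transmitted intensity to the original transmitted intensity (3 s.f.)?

Before rotation:
Unpolarized light through the first polarizer → I₁ = ½ I₀, now polarized at 29°.
I₂ = I₁ cos²(59° − 29°) = 0.5 I₀ · cos²(30°) = 0.375 I₀.
I₃ = I₂ cos²(86° − 59°) = 0.375 I₀ · cos²(27°) = 0.2977 I₀.
After rotation:
Unpolarized light through the first polarizer → I₁ = ½ I₀, now polarized at 18°.
I₂ = I₁ cos²(59° − 18°) = 0.5 I₀ · cos²(41°) = 0.2848 I₀.
I₃ = I₂ cos²(86° − 59°) = 0.2848 I₀ · cos²(27°) = 0.2261 I₀.
Ratio = 0.2261 / 0.2977 = 0.7594.

I_new/I_old ≈ 0.759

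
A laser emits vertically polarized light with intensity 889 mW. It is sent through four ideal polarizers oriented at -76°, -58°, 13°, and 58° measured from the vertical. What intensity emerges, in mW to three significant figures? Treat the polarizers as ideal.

I₁ = 889 mW · cos²(76°) = 52.03 mW.
I₂ = I₁ · cos²(18°) = 52.03 · 0.9045 = 47.06 mW.
I₃ = I₂ · cos²(71°) = 47.06 · 0.106 = 4.988 mW.
I₄ = I₃ · cos²(45°) = 4.988 · 0.5 = 2.494 mW.

I ≈ 2.49 mW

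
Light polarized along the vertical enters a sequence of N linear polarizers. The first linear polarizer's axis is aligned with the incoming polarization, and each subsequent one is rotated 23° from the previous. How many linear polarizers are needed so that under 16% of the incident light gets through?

First polarizer is aligned with the polarization: full transmission.
Each further stage multiplies by cos²(23°) = 0.8473.
After N polarizers: T = 0.8473^(N−1). Require T < 0.16 ⇒ N−1 > ln(0.16)/ln(0.8473) = 11.06, so N−1 ≥ 12 and N = 13.
Check: N=13 gives T = 0.137 < 0.16; N=12 gives T = 0.1616.

N = 13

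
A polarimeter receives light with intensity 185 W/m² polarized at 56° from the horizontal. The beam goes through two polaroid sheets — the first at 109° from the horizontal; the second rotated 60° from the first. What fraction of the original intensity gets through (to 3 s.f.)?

I₁ = 185 W/m² · cos²(53°) = 67 W/m².
I₂ = I₁ · cos²(60°) = 67 · 0.25 = 16.75 W/m².
Transmitted fraction = 0.09055.

I/I₀ ≈ 0.0905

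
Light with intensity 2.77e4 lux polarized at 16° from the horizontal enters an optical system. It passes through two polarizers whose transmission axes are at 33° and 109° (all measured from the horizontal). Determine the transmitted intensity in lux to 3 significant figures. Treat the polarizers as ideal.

I₁ = 2.77e4 lux · cos²(17°) = 2.533e+04 lux.
I₂ = I₁ · cos²(76°) = 2.533e+04 · 0.05853 = 1483 lux.

I ≈ 1480 lux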